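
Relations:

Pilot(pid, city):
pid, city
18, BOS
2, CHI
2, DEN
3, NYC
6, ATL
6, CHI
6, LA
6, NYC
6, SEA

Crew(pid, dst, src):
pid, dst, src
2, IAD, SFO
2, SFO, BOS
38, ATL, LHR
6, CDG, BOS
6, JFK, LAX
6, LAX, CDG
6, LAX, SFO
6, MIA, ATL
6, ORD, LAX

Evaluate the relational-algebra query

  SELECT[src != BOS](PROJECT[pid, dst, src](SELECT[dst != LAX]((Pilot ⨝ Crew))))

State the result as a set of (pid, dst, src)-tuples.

{(2, IAD, SFO), (6, JFK, LAX), (6, MIA, ATL), (6, ORD, LAX)}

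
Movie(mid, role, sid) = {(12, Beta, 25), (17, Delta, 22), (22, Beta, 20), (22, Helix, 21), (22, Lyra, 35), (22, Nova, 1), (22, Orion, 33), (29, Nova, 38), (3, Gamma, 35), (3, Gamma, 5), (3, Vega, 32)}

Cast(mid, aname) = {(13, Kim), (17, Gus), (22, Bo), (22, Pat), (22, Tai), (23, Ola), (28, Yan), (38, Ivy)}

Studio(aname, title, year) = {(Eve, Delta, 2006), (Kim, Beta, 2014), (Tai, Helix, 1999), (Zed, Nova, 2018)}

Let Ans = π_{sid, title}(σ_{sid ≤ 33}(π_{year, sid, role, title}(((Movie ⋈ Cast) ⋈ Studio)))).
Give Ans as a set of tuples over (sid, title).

Joining Movie and Cast on mid yields {(17, Delta, 22, Gus), (22, Beta, 20, Bo), (22, Beta, 20, Pat), (22, Beta, 20, Tai), (22, Helix, 21, Bo), (22, Helix, 21, Pat), (22, Helix, 21, Tai), (22, Lyra, 35, Bo), (22, Lyra, 35, Pat), (22, Lyra, 35, Tai), (22, Nova, 1, Bo), (22, Nova, 1, Pat), (22, Nova, 1, Tai), (22, Orion, 33, Bo), (22, Orion, 33, Pat), (22, Orion, 33, Tai)}.
Joining (Movie ⋈ Cast) and Studio on aname yields {(22, Beta, 20, Tai, Helix, 1999), (22, Helix, 21, Tai, Helix, 1999), (22, Lyra, 35, Tai, Helix, 1999), (22, Nova, 1, Tai, Helix, 1999), (22, Orion, 33, Tai, Helix, 1999)}.
Projecting to year, sid, role, title: {(1999, 1, Nova, Helix), (1999, 20, Beta, Helix), (1999, 21, Helix, Helix), (1999, 33, Orion, Helix), (1999, 35, Lyra, Helix)}
σ[sid ≤ 33]: keep tuples satisfying sid ≤ 33 → {(1999, 1, Nova, Helix), (1999, 20, Beta, Helix), (1999, 21, Helix, Helix), (1999, 33, Orion, Helix)}
Projecting to sid, title: {(1, Helix), (20, Helix), (21, Helix), (33, Helix)}

{(1, Helix), (20, Helix), (21, Helix), (33, Helix)}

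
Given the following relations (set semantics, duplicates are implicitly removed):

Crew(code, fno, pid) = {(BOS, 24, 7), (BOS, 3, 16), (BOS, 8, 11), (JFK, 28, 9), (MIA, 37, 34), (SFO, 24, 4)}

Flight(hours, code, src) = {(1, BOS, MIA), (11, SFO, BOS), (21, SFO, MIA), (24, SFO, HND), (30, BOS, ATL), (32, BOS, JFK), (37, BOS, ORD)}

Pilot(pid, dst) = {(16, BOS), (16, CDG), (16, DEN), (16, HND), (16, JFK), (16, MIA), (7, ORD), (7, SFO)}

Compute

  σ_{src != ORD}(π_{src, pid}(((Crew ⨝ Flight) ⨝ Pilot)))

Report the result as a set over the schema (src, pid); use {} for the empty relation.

{(ATL, 16), (ATL, 7), (JFK, 16), (JFK, 7), (MIA, 16), (MIA, 7)}

Crew ⋈ Flight (natural join on code): {(BOS, 24, 7, 1, MIA), (BOS, 24, 7, 30, ATL), (BOS, 24, 7, 32, JFK), (BOS, 24, 7, 37, ORD), (BOS, 3, 16, 1, MIA), (BOS, 3, 16, 30, ATL), (BOS, 3, 16, 32, JFK), (BOS, 3, 16, 37, ORD), (BOS, 8, 11, 1, MIA), (BOS, 8, 11, 30, ATL), (BOS, 8, 11, 32, JFK), (BOS, 8, 11, 37, ORD), (SFO, 24, 4, 11, BOS), (SFO, 24, 4, 21, MIA), (SFO, 24, 4, 24, HND)}
(Crew ⨝ Flight) ⋈ Pilot (natural join on pid): {(BOS, 24, 7, 1, MIA, ORD), (BOS, 24, 7, 1, MIA, SFO), (BOS, 24, 7, 30, ATL, ORD), (BOS, 24, 7, 30, ATL, SFO), (BOS, 24, 7, 32, JFK, ORD), (BOS, 24, 7, 32, JFK, SFO), (BOS, 24, 7, 37, ORD, ORD), (BOS, 24, 7, 37, ORD, SFO), (BOS, 3, 16, 1, MIA, BOS), (BOS, 3, 16, 1, MIA, CDG), (BOS, 3, 16, 1, MIA, DEN), (BOS, 3, 16, 1, MIA, HND), (BOS, 3, 16, 1, MIA, JFK), (BOS, 3, 16, 1, MIA, MIA), (BOS, 3, 16, 30, ATL, BOS), (BOS, 3, 16, 30, ATL, CDG), (BOS, 3, 16, 30, ATL, DEN), (BOS, 3, 16, 30, ATL, HND), (BOS, 3, 16, 30, ATL, JFK), (BOS, 3, 16, 30, ATL, MIA), (BOS, 3, 16, 32, JFK, BOS), (BOS, 3, 16, 32, JFK, CDG), (BOS, 3, 16, 32, JFK, DEN), (BOS, 3, 16, 32, JFK, HND), (BOS, 3, 16, 32, JFK, JFK), (BOS, 3, 16, 32, JFK, MIA), (BOS, 3, 16, 37, ORD, BOS), (BOS, 3, 16, 37, ORD, CDG), (BOS, 3, 16, 37, ORD, DEN), (BOS, 3, 16, 37, ORD, HND), (BOS, 3, 16, 37, ORD, JFK), (BOS, 3, 16, 37, ORD, MIA)}
Projecting to src, pid (24 duplicate(s) eliminated): {(ATL, 16), (ATL, 7), (JFK, 16), (JFK, 7), (MIA, 16), (MIA, 7), (ORD, 16), (ORD, 7)}
Filtering on src != ORD leaves {(ATL, 16), (ATL, 7), (JFK, 16), (JFK, 7), (MIA, 16), (MIA, 7)}.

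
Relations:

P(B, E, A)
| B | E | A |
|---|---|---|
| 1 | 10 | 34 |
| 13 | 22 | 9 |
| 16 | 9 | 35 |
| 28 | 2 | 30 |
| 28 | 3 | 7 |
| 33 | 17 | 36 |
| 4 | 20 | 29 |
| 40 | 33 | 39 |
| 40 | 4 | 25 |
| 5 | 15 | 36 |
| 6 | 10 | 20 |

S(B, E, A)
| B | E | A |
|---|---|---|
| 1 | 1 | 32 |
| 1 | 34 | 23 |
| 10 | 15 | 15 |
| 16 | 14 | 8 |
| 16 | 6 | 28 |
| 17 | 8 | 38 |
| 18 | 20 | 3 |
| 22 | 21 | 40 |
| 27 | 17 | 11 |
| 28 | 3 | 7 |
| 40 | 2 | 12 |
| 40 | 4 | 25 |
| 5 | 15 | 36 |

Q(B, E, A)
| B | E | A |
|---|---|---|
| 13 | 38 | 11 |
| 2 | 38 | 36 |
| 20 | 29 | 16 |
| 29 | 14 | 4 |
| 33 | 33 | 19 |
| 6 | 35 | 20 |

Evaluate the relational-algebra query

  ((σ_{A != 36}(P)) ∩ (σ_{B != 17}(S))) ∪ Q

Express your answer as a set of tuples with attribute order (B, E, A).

σ[A != 36]: keep tuples satisfying A != 36 → {(1, 10, 34), (13, 22, 9), (16, 9, 35), (28, 2, 30), (28, 3, 7), (4, 20, 29), (40, 33, 39), (40, 4, 25), (6, 10, 20)}
σ[B != 17]: keep tuples satisfying B != 17 → {(1, 1, 32), (1, 34, 23), (10, 15, 15), (16, 14, 8), (16, 6, 28), (18, 20, 3), (22, 21, 40), (27, 17, 11), (28, 3, 7), (40, 2, 12), (40, 4, 25), (5, 15, 36)}
Taking the intersection: {(28, 3, 7), (40, 4, 25)}
Taking the union: {(13, 38, 11), (2, 38, 36), (20, 29, 16), (28, 3, 7), (29, 14, 4), (33, 33, 19), (40, 4, 25), (6, 35, 20)}

{(13, 38, 11), (2, 38, 36), (20, 29, 16), (28, 3, 7), (29, 14, 4), (33, 33, 19), (40, 4, 25), (6, 35, 20)}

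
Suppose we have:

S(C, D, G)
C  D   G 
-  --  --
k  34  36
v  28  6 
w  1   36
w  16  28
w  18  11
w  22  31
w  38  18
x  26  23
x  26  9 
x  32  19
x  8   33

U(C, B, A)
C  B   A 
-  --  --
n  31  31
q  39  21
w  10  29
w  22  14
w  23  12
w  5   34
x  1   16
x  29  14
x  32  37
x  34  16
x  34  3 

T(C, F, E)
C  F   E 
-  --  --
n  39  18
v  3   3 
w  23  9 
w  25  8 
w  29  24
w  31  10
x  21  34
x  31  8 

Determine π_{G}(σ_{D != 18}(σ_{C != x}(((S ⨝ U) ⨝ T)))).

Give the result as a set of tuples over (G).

{18, 28, 31, 36}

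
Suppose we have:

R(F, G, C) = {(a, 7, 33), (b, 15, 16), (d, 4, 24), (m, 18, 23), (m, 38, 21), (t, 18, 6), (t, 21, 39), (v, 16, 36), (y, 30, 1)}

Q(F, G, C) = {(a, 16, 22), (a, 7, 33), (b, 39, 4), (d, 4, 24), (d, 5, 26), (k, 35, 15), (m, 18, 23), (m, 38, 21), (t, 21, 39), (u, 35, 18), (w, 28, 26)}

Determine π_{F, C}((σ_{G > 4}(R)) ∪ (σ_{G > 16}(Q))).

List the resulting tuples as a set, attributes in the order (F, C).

{(a, 33), (b, 16), (b, 4), (k, 15), (m, 21), (m, 23), (t, 39), (t, 6), (u, 18), (v, 36), (w, 26), (y, 1)}

Apply σ_{G > 4}; surviving tuples: {(a, 7, 33), (b, 15, 16), (m, 18, 23), (m, 38, 21), (t, 18, 6), (t, 21, 39), (v, 16, 36), (y, 30, 1)}
Apply σ_{G > 16}; surviving tuples: {(b, 39, 4), (k, 35, 15), (m, 18, 23), (m, 38, 21), (t, 21, 39), (u, 35, 18), (w, 28, 26)}
Set union of the two operands is {(a, 7, 33), (b, 15, 16), (b, 39, 4), (k, 35, 15), (m, 18, 23), (m, 38, 21), (t, 18, 6), (t, 21, 39), (u, 35, 18), (v, 16, 36), (w, 28, 26), (y, 30, 1)}.
Keep only column(s) F, C: {(a, 33), (b, 16), (b, 4), (k, 15), (m, 21), (m, 23), (t, 39), (t, 6), (u, 18), (v, 36), (w, 26), (y, 1)}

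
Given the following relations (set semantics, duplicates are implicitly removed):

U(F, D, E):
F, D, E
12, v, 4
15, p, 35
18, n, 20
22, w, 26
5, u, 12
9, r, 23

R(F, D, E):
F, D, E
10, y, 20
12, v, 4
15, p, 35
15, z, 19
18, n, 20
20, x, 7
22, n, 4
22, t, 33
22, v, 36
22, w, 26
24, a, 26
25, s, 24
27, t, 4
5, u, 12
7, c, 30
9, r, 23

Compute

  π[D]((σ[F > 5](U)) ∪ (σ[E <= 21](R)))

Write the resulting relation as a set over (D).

{n, p, r, t, u, v, w, x, y, z}

σ[F > 5]: keep tuples satisfying F > 5 → {(12, v, 4), (15, p, 35), (18, n, 20), (22, w, 26), (9, r, 23)}
σ[E <= 21]: keep tuples satisfying E <= 21 → {(10, y, 20), (12, v, 4), (15, z, 19), (18, n, 20), (20, x, 7), (22, n, 4), (27, t, 4), (5, u, 12)}
Taking the union: {(10, y, 20), (12, v, 4), (15, p, 35), (15, z, 19), (18, n, 20), (20, x, 7), (22, n, 4), (22, w, 26), (27, t, 4), (5, u, 12), (9, r, 23)}
π[D]: project onto (D) (1 duplicate(s) eliminated) → {n, p, r, t, u, v, w, x, y, z}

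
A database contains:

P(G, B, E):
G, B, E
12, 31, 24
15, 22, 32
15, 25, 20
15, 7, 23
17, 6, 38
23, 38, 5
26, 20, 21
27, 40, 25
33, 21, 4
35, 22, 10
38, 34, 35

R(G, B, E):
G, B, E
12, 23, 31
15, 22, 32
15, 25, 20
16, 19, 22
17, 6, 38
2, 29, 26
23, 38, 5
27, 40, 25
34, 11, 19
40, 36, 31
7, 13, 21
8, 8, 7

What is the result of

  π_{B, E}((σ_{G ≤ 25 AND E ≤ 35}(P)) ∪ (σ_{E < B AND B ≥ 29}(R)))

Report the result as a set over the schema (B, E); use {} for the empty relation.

Selection G ≤ 25 AND E ≤ 35: {(12, 31, 24), (15, 22, 32), (15, 25, 20), (15, 7, 23), (23, 38, 5)}
Selection E < B AND B ≥ 29: {(2, 29, 26), (23, 38, 5), (27, 40, 25), (40, 36, 31)}
Set union of the two operands is {(12, 31, 24), (15, 22, 32), (15, 25, 20), (15, 7, 23), (2, 29, 26), (23, 38, 5), (27, 40, 25), (40, 36, 31)}.
Keep only column(s) B, E: {(22, 32), (25, 20), (29, 26), (31, 24), (36, 31), (38, 5), (40, 25), (7, 23)}

{(22, 32), (25, 20), (29, 26), (31, 24), (36, 31), (38, 5), (40, 25), (7, 23)}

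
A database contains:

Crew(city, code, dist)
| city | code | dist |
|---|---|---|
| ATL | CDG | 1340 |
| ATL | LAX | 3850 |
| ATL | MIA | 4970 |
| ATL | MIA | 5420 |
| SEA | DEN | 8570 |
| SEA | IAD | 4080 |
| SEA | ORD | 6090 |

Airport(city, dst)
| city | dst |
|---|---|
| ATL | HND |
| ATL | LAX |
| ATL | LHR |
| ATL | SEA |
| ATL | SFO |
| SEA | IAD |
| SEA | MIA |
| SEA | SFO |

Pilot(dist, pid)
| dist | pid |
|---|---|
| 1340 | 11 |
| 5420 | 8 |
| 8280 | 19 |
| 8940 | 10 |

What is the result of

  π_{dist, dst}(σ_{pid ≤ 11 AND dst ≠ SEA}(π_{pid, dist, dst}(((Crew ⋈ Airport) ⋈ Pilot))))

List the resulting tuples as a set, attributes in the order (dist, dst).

{(1340, HND), (1340, LAX), (1340, LHR), (1340, SFO), (5420, HND), (5420, LAX), (5420, LHR), (5420, SFO)}

Crew ⋈ Airport (natural join on city): {(ATL, CDG, 1340, HND), (ATL, CDG, 1340, LAX), (ATL, CDG, 1340, LHR), (ATL, CDG, 1340, SEA), (ATL, CDG, 1340, SFO), (ATL, LAX, 3850, HND), (ATL, LAX, 3850, LAX), (ATL, LAX, 3850, LHR), (ATL, LAX, 3850, SEA), (ATL, LAX, 3850, SFO), (ATL, MIA, 4970, HND), (ATL, MIA, 4970, LAX), (ATL, MIA, 4970, LHR), (ATL, MIA, 4970, SEA), (ATL, MIA, 4970, SFO), (ATL, MIA, 5420, HND), (ATL, MIA, 5420, LAX), (ATL, MIA, 5420, LHR), (ATL, MIA, 5420, SEA), (ATL, MIA, 5420, SFO), (SEA, DEN, 8570, IAD), (SEA, DEN, 8570, MIA), (SEA, DEN, 8570, SFO), (SEA, IAD, 4080, IAD), (SEA, IAD, 4080, MIA), (SEA, IAD, 4080, SFO), (SEA, ORD, 6090, IAD), (SEA, ORD, 6090, MIA), (SEA, ORD, 6090, SFO)}
(Crew ⋈ Airport) ⋈ Pilot (natural join on dist): {(ATL, CDG, 1340, HND, 11), (ATL, CDG, 1340, LAX, 11), (ATL, CDG, 1340, LHR, 11), (ATL, CDG, 1340, SEA, 11), (ATL, CDG, 1340, SFO, 11), (ATL, MIA, 5420, HND, 8), (ATL, MIA, 5420, LAX, 8), (ATL, MIA, 5420, LHR, 8), (ATL, MIA, 5420, SEA, 8), (ATL, MIA, 5420, SFO, 8)}
π_{pid, dist, dst} gives {(11, 1340, HND), (11, 1340, LAX), (11, 1340, LHR), (11, 1340, SEA), (11, 1340, SFO), (8, 5420, HND), (8, 5420, LAX), (8, 5420, LHR), (8, 5420, SEA), (8, 5420, SFO)}.
Apply σ_{pid ≤ 11 AND dst ≠ SEA}; surviving tuples: {(11, 1340, HND), (11, 1340, LAX), (11, 1340, LHR), (11, 1340, SFO), (8, 5420, HND), (8, 5420, LAX), (8, 5420, LHR), (8, 5420, SFO)}
π_{dist, dst} gives {(1340, HND), (1340, LAX), (1340, LHR), (1340, SFO), (5420, HND), (5420, LAX), (5420, LHR), (5420, SFO)}.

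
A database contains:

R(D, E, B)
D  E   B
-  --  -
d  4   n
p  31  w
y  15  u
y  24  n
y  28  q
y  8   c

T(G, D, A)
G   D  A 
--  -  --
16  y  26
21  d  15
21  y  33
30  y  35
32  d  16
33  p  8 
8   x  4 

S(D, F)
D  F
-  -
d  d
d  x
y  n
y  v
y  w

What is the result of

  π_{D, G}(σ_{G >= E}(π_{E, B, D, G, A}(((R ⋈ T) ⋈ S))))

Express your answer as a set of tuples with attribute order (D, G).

R ⋈ T (natural join on D): {(d, 4, n, 21, 15), (d, 4, n, 32, 16), (p, 31, w, 33, 8), (y, 15, u, 16, 26), (y, 15, u, 21, 33), (y, 15, u, 30, 35), (y, 24, n, 16, 26), (y, 24, n, 21, 33), (y, 24, n, 30, 35), (y, 28, q, 16, 26), (y, 28, q, 21, 33), (y, 28, q, 30, 35), (y, 8, c, 16, 26), (y, 8, c, 21, 33), (y, 8, c, 30, 35)}
(R ⋈ T) ⋈ S (natural join on D): {(d, 4, n, 21, 15, d), (d, 4, n, 21, 15, x), (d, 4, n, 32, 16, d), (d, 4, n, 32, 16, x), (y, 15, u, 16, 26, n), (y, 15, u, 16, 26, v), (y, 15, u, 16, 26, w), (y, 15, u, 21, 33, n), (y, 15, u, 21, 33, v), (y, 15, u, 21, 33, w), (y, 15, u, 30, 35, n), (y, 15, u, 30, 35, v), (y, 15, u, 30, 35, w), (y, 24, n, 16, 26, n), (y, 24, n, 16, 26, v), (y, 24, n, 16, 26, w), (y, 24, n, 21, 33, n), (y, 24, n, 21, 33, v), (y, 24, n, 21, 33, w), (y, 24, n, 30, 35, n), (y, 24, n, 30, 35, v), (y, 24, n, 30, 35, w), (y, 28, q, 16, 26, n), (y, 28, q, 16, 26, v), (y, 28, q, 16, 26, w), (y, 28, q, 21, 33, n), (y, 28, q, 21, 33, v), (y, 28, q, 21, 33, w), (y, 28, q, 30, 35, n), (y, 28, q, 30, 35, v), (y, 28, q, 30, 35, w), (y, 8, c, 16, 26, n), (y, 8, c, 16, 26, v), (y, 8, c, 16, 26, w), (y, 8, c, 21, 33, n), (y, 8, c, 21, 33, v), (y, 8, c, 21, 33, w), (y, 8, c, 30, 35, n), (y, 8, c, 30, 35, v), (y, 8, c, 30, 35, w)}
Keep only column(s) E, B, D, G, A (26 duplicate(s) eliminated): {(15, u, y, 16, 26), (15, u, y, 21, 33), (15, u, y, 30, 35), (24, n, y, 16, 26), (24, n, y, 21, 33), (24, n, y, 30, 35), (28, q, y, 16, 26), (28, q, y, 21, 33), (28, q, y, 30, 35), (4, n, d, 21, 15), (4, n, d, 32, 16), (8, c, y, 16, 26), (8, c, y, 21, 33), (8, c, y, 30, 35)}
Apply σ_{G >= E}; surviving tuples: {(15, u, y, 16, 26), (15, u, y, 21, 33), (15, u, y, 30, 35), (24, n, y, 30, 35), (28, q, y, 30, 35), (4, n, d, 21, 15), (4, n, d, 32, 16), (8, c, y, 16, 26), (8, c, y, 21, 33), (8, c, y, 30, 35)}
Keep only column(s) D, G (5 duplicate(s) eliminated): {(d, 21), (d, 32), (y, 16), (y, 21), (y, 30)}

{(d, 21), (d, 32), (y, 16), (y, 21), (y, 30)}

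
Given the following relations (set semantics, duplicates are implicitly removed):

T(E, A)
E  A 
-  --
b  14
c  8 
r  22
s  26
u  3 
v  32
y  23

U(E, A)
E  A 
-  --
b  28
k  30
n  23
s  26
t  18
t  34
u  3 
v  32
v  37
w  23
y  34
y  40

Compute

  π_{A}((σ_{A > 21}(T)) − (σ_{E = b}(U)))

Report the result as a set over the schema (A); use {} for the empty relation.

Apply σ_{A > 21}; surviving tuples: {(r, 22), (s, 26), (v, 32), (y, 23)}
Apply σ_{E = b}; surviving tuples: {(b, 28)}
Difference: {(r, 22), (s, 26), (v, 32), (y, 23)} with {(b, 28)} → {(r, 22), (s, 26), (v, 32), (y, 23)}
Keep only column(s) A: {22, 23, 26, 32}

{22, 23, 26, 32}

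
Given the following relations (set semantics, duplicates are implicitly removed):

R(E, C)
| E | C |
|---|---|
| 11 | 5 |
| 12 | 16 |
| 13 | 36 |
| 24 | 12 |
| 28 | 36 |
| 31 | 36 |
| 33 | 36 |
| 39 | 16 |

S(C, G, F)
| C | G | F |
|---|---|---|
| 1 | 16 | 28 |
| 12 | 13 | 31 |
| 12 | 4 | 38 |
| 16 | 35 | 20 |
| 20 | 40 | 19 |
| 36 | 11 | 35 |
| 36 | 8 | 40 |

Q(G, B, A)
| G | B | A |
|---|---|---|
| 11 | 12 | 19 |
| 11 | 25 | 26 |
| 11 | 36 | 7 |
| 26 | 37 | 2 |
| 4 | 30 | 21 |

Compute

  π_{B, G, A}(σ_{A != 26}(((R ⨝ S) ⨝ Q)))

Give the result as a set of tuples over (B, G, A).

{(12, 11, 19), (30, 4, 21), (36, 11, 7)}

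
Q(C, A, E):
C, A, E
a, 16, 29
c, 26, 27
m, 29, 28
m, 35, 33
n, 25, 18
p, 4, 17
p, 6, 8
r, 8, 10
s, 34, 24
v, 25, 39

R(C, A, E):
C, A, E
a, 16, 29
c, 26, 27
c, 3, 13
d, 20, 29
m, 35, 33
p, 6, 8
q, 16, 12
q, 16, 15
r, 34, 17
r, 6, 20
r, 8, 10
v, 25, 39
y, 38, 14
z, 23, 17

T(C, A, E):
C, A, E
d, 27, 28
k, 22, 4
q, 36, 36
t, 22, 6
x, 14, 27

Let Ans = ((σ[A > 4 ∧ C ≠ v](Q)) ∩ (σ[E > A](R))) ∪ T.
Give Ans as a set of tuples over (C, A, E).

Selection A > 4 ∧ C ≠ v: {(a, 16, 29), (c, 26, 27), (m, 29, 28), (m, 35, 33), (n, 25, 18), (p, 6, 8), (r, 8, 10), (s, 34, 24)}
Selection E > A: {(a, 16, 29), (c, 26, 27), (c, 3, 13), (d, 20, 29), (p, 6, 8), (r, 6, 20), (r, 8, 10), (v, 25, 39)}
Set intersection of the two operands is {(a, 16, 29), (c, 26, 27), (p, 6, 8), (r, 8, 10)}.
Set union of the two operands is {(a, 16, 29), (c, 26, 27), (d, 27, 28), (k, 22, 4), (p, 6, 8), (q, 36, 36), (r, 8, 10), (t, 22, 6), (x, 14, 27)}.

{(a, 16, 29), (c, 26, 27), (d, 27, 28), (k, 22, 4), (p, 6, 8), (q, 36, 36), (r, 8, 10), (t, 22, 6), (x, 14, 27)}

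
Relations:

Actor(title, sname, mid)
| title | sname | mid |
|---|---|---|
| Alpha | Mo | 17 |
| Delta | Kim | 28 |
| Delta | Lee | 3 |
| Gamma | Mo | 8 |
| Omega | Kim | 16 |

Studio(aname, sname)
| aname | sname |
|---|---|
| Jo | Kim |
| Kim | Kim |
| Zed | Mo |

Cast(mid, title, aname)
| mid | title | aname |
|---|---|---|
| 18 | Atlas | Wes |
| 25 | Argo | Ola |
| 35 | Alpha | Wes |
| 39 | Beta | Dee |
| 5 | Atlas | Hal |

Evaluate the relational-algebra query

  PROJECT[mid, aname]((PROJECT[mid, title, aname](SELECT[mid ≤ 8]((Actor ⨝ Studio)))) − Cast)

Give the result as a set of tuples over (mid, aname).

Joining Actor and Studio on sname yields {(Alpha, Mo, 17, Zed), (Delta, Kim, 28, Jo), (Delta, Kim, 28, Kim), (Gamma, Mo, 8, Zed), (Omega, Kim, 16, Jo), (Omega, Kim, 16, Kim)}.
Selection mid ≤ 8: {(Gamma, Mo, 8, Zed)}
Keep only column(s) mid, title, aname: {(8, Gamma, Zed)}
Set difference of the two operands is {(8, Gamma, Zed)}.
Keep only column(s) mid, aname: {(8, Zed)}

{(8, Zed)}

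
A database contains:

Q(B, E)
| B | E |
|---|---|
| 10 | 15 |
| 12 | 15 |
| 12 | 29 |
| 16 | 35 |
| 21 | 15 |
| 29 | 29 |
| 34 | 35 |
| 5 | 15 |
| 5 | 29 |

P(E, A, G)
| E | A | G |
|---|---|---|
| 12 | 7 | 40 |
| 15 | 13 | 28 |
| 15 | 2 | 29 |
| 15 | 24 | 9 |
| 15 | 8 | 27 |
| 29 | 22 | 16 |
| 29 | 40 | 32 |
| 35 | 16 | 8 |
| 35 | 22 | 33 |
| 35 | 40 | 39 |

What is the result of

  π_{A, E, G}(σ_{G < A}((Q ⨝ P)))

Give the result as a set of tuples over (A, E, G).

{(16, 35, 8), (22, 29, 16), (24, 15, 9), (40, 29, 32), (40, 35, 39)}

Natural join on E: {(10, 15, 13, 28), (10, 15, 2, 29), (10, 15, 24, 9), (10, 15, 8, 27), (12, 15, 13, 28), (12, 15, 2, 29), (12, 15, 24, 9), (12, 15, 8, 27), (12, 29, 22, 16), (12, 29, 40, 32), (16, 35, 16, 8), (16, 35, 22, 33), (16, 35, 40, 39), (21, 15, 13, 28), (21, 15, 2, 29), (21, 15, 24, 9), (21, 15, 8, 27), (29, 29, 22, 16), (29, 29, 40, 32), (34, 35, 16, 8), (34, 35, 22, 33), (34, 35, 40, 39), (5, 15, 13, 28), (5, 15, 2, 29), (5, 15, 24, 9), (5, 15, 8, 27), (5, 29, 22, 16), (5, 29, 40, 32)}
σ[G < A]: keep tuples satisfying G < A → {(10, 15, 24, 9), (12, 15, 24, 9), (12, 29, 22, 16), (12, 29, 40, 32), (16, 35, 16, 8), (16, 35, 40, 39), (21, 15, 24, 9), (29, 29, 22, 16), (29, 29, 40, 32), (34, 35, 16, 8), (34, 35, 40, 39), (5, 15, 24, 9), (5, 29, 22, 16), (5, 29, 40, 32)}
Keep only column(s) A, E, G (9 duplicate(s) eliminated): {(16, 35, 8), (22, 29, 16), (24, 15, 9), (40, 29, 32), (40, 35, 39)}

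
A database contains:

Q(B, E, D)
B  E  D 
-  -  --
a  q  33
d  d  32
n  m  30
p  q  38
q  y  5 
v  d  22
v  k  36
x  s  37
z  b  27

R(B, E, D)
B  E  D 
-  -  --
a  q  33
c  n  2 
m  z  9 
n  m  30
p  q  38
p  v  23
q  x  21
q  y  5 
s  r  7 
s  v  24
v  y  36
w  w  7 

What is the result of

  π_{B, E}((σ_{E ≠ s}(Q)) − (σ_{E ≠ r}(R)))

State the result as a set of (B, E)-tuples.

{(d, d), (v, d), (v, k), (z, b)}

σ[E ≠ s]: keep tuples satisfying E ≠ s → {(a, q, 33), (d, d, 32), (n, m, 30), (p, q, 38), (q, y, 5), (v, d, 22), (v, k, 36), (z, b, 27)}
σ[E ≠ r]: keep tuples satisfying E ≠ r → {(a, q, 33), (c, n, 2), (m, z, 9), (n, m, 30), (p, q, 38), (p, v, 23), (q, x, 21), (q, y, 5), (s, v, 24), (v, y, 36), (w, w, 7)}
Taking the difference: {(d, d, 32), (v, d, 22), (v, k, 36), (z, b, 27)}
π_{B, E} gives {(d, d), (v, d), (v, k), (z, b)}.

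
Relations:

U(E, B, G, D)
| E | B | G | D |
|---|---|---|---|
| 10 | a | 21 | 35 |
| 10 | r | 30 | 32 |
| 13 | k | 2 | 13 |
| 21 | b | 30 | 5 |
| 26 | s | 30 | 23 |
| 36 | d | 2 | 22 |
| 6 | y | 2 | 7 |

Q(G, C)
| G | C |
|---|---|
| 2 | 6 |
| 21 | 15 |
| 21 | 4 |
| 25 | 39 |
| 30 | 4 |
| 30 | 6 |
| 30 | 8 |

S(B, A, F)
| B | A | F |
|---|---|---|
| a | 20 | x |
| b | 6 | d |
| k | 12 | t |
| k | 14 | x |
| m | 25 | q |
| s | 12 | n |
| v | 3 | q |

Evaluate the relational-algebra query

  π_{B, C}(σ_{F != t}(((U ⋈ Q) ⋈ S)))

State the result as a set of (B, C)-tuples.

{(a, 15), (a, 4), (b, 4), (b, 6), (b, 8), (k, 6), (s, 4), (s, 6), (s, 8)}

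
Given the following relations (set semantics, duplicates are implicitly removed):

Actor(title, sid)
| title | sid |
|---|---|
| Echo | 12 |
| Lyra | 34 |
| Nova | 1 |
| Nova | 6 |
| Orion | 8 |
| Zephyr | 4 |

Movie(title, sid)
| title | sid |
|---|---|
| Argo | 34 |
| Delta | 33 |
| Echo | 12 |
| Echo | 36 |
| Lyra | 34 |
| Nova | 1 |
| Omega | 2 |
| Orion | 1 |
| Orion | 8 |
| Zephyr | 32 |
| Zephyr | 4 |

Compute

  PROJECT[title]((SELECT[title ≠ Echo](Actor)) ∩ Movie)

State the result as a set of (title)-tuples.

{Lyra, Nova, Orion, Zephyr}

Selection title ≠ Echo: {(Lyra, 34), (Nova, 1), (Nova, 6), (Orion, 8), (Zephyr, 4)}
Intersection: {(Lyra, 34), (Nova, 1), (Nova, 6), (Orion, 8), (Zephyr, 4)} with {(Argo, 34), (Delta, 33), (Echo, 12), (Echo, 36), (Lyra, 34), (Nova, 1), (Omega, 2), (Orion, 1), (Orion, 8), (Zephyr, 32), (Zephyr, 4)} → {(Lyra, 34), (Nova, 1), (Orion, 8), (Zephyr, 4)}
Projecting to title: {Lyra, Nova, Orion, Zephyr}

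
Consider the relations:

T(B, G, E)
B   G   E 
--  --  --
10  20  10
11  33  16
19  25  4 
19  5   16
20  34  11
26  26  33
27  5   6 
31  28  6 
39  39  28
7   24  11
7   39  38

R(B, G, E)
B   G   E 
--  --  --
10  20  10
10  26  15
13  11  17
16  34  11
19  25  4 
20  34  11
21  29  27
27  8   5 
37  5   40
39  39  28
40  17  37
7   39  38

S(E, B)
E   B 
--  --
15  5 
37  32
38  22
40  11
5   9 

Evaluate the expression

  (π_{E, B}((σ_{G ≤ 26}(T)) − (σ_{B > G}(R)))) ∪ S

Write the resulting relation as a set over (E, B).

σ[G ≤ 26]: keep tuples satisfying G ≤ 26 → {(10, 20, 10), (19, 25, 4), (19, 5, 16), (26, 26, 33), (27, 5, 6), (7, 24, 11)}
σ[B > G]: keep tuples satisfying B > G → {(13, 11, 17), (27, 8, 5), (37, 5, 40), (40, 17, 37)}
Difference: {(10, 20, 10), (19, 25, 4), (19, 5, 16), (26, 26, 33), (27, 5, 6), (7, 24, 11)} with {(13, 11, 17), (27, 8, 5), (37, 5, 40), (40, 17, 37)} → {(10, 20, 10), (19, 25, 4), (19, 5, 16), (26, 26, 33), (27, 5, 6), (7, 24, 11)}
Projecting to E, B: {(10, 10), (11, 7), (16, 19), (33, 26), (4, 19), (6, 27)}
Union: {(10, 10), (11, 7), (16, 19), (33, 26), (4, 19), (6, 27)} with {(15, 5), (37, 32), (38, 22), (40, 11), (5, 9)} → {(10, 10), (11, 7), (15, 5), (16, 19), (33, 26), (37, 32), (38, 22), (4, 19), (40, 11), (5, 9), (6, 27)}

{(10, 10), (11, 7), (15, 5), (16, 19), (33, 26), (37, 32), (38, 22), (4, 19), (40, 11), (5, 9), (6, 27)}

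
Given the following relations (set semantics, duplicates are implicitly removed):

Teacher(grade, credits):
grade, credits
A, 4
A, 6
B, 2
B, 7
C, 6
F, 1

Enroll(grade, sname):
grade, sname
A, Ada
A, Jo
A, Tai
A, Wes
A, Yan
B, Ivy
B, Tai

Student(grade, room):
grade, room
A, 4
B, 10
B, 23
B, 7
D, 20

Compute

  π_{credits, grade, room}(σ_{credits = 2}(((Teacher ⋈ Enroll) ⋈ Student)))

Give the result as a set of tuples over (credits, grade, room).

{(2, B, 10), (2, B, 23), (2, B, 7)}

Joining Teacher and Enroll on grade yields {(A, 4, Ada), (A, 4, Jo), (A, 4, Tai), (A, 4, Wes), (A, 4, Yan), (A, 6, Ada), (A, 6, Jo), (A, 6, Tai), (A, 6, Wes), (A, 6, Yan), (B, 2, Ivy), (B, 2, Tai), (B, 7, Ivy), (B, 7, Tai)}.
Joining (Teacher ⋈ Enroll) and Student on grade yields {(A, 4, Ada, 4), (A, 4, Jo, 4), (A, 4, Tai, 4), (A, 4, Wes, 4), (A, 4, Yan, 4), (A, 6, Ada, 4), (A, 6, Jo, 4), (A, 6, Tai, 4), (A, 6, Wes, 4), (A, 6, Yan, 4), (B, 2, Ivy, 10), (B, 2, Ivy, 23), (B, 2, Ivy, 7), (B, 2, Tai, 10), (B, 2, Tai, 23), (B, 2, Tai, 7), (B, 7, Ivy, 10), (B, 7, Ivy, 23), (B, 7, Ivy, 7), (B, 7, Tai, 10), (B, 7, Tai, 23), (B, 7, Tai, 7)}.
Filtering on credits = 2 leaves {(B, 2, Ivy, 10), (B, 2, Ivy, 23), (B, 2, Ivy, 7), (B, 2, Tai, 10), (B, 2, Tai, 23), (B, 2, Tai, 7)}.
Projecting to credits, grade, room (3 duplicate(s) eliminated): {(2, B, 10), (2, B, 23), (2, B, 7)}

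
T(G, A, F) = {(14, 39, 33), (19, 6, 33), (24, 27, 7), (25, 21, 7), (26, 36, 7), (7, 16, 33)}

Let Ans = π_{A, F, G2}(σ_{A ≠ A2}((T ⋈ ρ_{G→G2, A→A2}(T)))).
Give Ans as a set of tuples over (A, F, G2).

{(16, 33, 14), (16, 33, 19), (21, 7, 24), (21, 7, 26), (27, 7, 25), (27, 7, 26), (36, 7, 24), (36, 7, 25), (39, 33, 19), (39, 33, 7), (6, 33, 14), (6, 33, 7)}

ρ[G→G2, A→A2]: schema becomes (G2, A2, F); tuples unchanged.
Natural join on F: {(14, 39, 33, 14, 39), (14, 39, 33, 19, 6), (14, 39, 33, 7, 16), (19, 6, 33, 14, 39), (19, 6, 33, 19, 6), (19, 6, 33, 7, 16), (24, 27, 7, 24, 27), (24, 27, 7, 25, 21), (24, 27, 7, 26, 36), (25, 21, 7, 24, 27), (25, 21, 7, 25, 21), (25, 21, 7, 26, 36), (26, 36, 7, 24, 27), (26, 36, 7, 25, 21), (26, 36, 7, 26, 36), (7, 16, 33, 14, 39), (7, 16, 33, 19, 6), (7, 16, 33, 7, 16)}
Filtering on A ≠ A2 leaves {(14, 39, 33, 19, 6), (14, 39, 33, 7, 16), (19, 6, 33, 14, 39), (19, 6, 33, 7, 16), (24, 27, 7, 25, 21), (24, 27, 7, 26, 36), (25, 21, 7, 24, 27), (25, 21, 7, 26, 36), (26, 36, 7, 24, 27), (26, 36, 7, 25, 21), (7, 16, 33, 14, 39), (7, 16, 33, 19, 6)}.
π_{A, F, G2} gives {(16, 33, 14), (16, 33, 19), (21, 7, 24), (21, 7, 26), (27, 7, 25), (27, 7, 26), (36, 7, 24), (36, 7, 25), (39, 33, 19), (39, 33, 7), (6, 33, 14), (6, 33, 7)}.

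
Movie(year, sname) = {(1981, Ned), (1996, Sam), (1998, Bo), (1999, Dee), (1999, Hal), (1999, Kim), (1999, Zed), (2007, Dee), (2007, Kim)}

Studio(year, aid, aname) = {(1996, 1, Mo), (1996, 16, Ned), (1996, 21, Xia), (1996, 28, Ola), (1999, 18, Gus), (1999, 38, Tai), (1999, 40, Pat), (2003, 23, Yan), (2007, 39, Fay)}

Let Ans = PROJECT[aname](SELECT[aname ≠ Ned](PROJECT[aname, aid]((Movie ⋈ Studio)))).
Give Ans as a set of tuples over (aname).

{Fay, Gus, Mo, Ola, Pat, Tai, Xia}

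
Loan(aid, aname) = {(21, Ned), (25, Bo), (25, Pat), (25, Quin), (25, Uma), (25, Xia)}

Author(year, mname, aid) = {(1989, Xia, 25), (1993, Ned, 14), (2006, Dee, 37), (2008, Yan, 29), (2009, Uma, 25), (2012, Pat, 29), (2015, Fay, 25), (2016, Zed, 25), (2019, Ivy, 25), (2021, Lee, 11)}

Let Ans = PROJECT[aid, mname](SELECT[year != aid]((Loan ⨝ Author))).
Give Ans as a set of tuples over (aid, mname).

Joining Loan and Author on aid yields {(25, Bo, 1989, Xia), (25, Bo, 2009, Uma), (25, Bo, 2015, Fay), (25, Bo, 2016, Zed), (25, Bo, 2019, Ivy), (25, Pat, 1989, Xia), (25, Pat, 2009, Uma), (25, Pat, 2015, Fay), (25, Pat, 2016, Zed), (25, Pat, 2019, Ivy), (25, Quin, 1989, Xia), (25, Quin, 2009, Uma), (25, Quin, 2015, Fay), (25, Quin, 2016, Zed), (25, Quin, 2019, Ivy), (25, Uma, 1989, Xia), (25, Uma, 2009, Uma), (25, Uma, 2015, Fay), (25, Uma, 2016, Zed), (25, Uma, 2019, Ivy), (25, Xia, 1989, Xia), (25, Xia, 2009, Uma), (25, Xia, 2015, Fay), (25, Xia, 2016, Zed), (25, Xia, 2019, Ivy)}.
Apply σ_{year != aid}; surviving tuples: {(25, Bo, 1989, Xia), (25, Bo, 2009, Uma), (25, Bo, 2015, Fay), (25, Bo, 2016, Zed), (25, Bo, 2019, Ivy), (25, Pat, 1989, Xia), (25, Pat, 2009, Uma), (25, Pat, 2015, Fay), (25, Pat, 2016, Zed), (25, Pat, 2019, Ivy), (25, Quin, 1989, Xia), (25, Quin, 2009, Uma), (25, Quin, 2015, Fay), (25, Quin, 2016, Zed), (25, Quin, 2019, Ivy), (25, Uma, 1989, Xia), (25, Uma, 2009, Uma), (25, Uma, 2015, Fay), (25, Uma, 2016, Zed), (25, Uma, 2019, Ivy), (25, Xia, 1989, Xia), (25, Xia, 2009, Uma), (25, Xia, 2015, Fay), (25, Xia, 2016, Zed), (25, Xia, 2019, Ivy)}
Keep only column(s) aid, mname (20 duplicate(s) eliminated): {(25, Fay), (25, Ivy), (25, Uma), (25, Xia), (25, Zed)}

{(25, Fay), (25, Ivy), (25, Uma), (25, Xia), (25, Zed)}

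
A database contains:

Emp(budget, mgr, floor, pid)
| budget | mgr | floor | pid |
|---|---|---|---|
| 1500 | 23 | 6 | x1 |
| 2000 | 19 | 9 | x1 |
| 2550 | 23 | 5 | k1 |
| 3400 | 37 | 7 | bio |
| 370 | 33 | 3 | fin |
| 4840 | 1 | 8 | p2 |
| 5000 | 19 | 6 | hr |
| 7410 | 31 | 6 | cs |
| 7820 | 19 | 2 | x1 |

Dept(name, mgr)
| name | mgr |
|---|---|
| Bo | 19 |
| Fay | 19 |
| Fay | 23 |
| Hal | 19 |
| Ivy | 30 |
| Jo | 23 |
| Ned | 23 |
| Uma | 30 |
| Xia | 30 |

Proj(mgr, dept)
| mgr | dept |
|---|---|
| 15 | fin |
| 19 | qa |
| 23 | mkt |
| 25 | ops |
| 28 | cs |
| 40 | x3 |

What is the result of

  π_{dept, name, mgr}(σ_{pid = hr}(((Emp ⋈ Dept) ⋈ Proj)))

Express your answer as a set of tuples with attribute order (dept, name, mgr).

{(qa, Bo, 19), (qa, Fay, 19), (qa, Hal, 19)}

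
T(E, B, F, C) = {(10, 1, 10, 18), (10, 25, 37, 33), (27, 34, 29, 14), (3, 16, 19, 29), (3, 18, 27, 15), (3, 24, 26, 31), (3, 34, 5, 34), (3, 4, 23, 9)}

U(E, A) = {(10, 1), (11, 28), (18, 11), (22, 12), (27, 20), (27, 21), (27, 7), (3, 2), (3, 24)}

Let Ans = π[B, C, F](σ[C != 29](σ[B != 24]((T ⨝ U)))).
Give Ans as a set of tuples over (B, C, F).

{(1, 18, 10), (18, 15, 27), (25, 33, 37), (34, 14, 29), (34, 34, 5), (4, 9, 23)}

Natural join on E: {(10, 1, 10, 18, 1), (10, 25, 37, 33, 1), (27, 34, 29, 14, 20), (27, 34, 29, 14, 21), (27, 34, 29, 14, 7), (3, 16, 19, 29, 2), (3, 16, 19, 29, 24), (3, 18, 27, 15, 2), (3, 18, 27, 15, 24), (3, 24, 26, 31, 2), (3, 24, 26, 31, 24), (3, 34, 5, 34, 2), (3, 34, 5, 34, 24), (3, 4, 23, 9, 2), (3, 4, 23, 9, 24)}
σ[B != 24]: keep tuples satisfying B != 24 → {(10, 1, 10, 18, 1), (10, 25, 37, 33, 1), (27, 34, 29, 14, 20), (27, 34, 29, 14, 21), (27, 34, 29, 14, 7), (3, 16, 19, 29, 2), (3, 16, 19, 29, 24), (3, 18, 27, 15, 2), (3, 18, 27, 15, 24), (3, 34, 5, 34, 2), (3, 34, 5, 34, 24), (3, 4, 23, 9, 2), (3, 4, 23, 9, 24)}
σ[C != 29]: keep tuples satisfying C != 29 → {(10, 1, 10, 18, 1), (10, 25, 37, 33, 1), (27, 34, 29, 14, 20), (27, 34, 29, 14, 21), (27, 34, 29, 14, 7), (3, 18, 27, 15, 2), (3, 18, 27, 15, 24), (3, 34, 5, 34, 2), (3, 34, 5, 34, 24), (3, 4, 23, 9, 2), (3, 4, 23, 9, 24)}
Projecting to B, C, F (5 duplicate(s) eliminated): {(1, 18, 10), (18, 15, 27), (25, 33, 37), (34, 14, 29), (34, 34, 5), (4, 9, 23)}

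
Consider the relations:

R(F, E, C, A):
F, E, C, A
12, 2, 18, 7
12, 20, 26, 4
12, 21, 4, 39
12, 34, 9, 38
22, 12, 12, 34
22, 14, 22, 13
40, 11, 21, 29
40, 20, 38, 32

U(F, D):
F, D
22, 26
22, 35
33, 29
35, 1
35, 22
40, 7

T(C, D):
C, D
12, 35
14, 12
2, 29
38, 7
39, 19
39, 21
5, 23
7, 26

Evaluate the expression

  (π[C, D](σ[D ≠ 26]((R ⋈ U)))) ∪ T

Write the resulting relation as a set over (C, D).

R ⋈ U (natural join on F): {(22, 12, 12, 34, 26), (22, 12, 12, 34, 35), (22, 14, 22, 13, 26), (22, 14, 22, 13, 35), (40, 11, 21, 29, 7), (40, 20, 38, 32, 7)}
Apply σ_{D ≠ 26}; surviving tuples: {(22, 12, 12, 34, 35), (22, 14, 22, 13, 35), (40, 11, 21, 29, 7), (40, 20, 38, 32, 7)}
Keep only column(s) C, D: {(12, 35), (21, 7), (22, 35), (38, 7)}
Taking the union: {(12, 35), (14, 12), (2, 29), (21, 7), (22, 35), (38, 7), (39, 19), (39, 21), (5, 23), (7, 26)}

{(12, 35), (14, 12), (2, 29), (21, 7), (22, 35), (38, 7), (39, 19), (39, 21), (5, 23), (7, 26)}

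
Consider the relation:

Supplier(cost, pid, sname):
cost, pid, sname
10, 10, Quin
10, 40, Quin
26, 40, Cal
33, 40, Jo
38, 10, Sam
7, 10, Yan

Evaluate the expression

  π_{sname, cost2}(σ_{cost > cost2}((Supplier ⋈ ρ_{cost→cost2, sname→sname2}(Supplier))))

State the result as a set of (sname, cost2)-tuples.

ρ[cost→cost2, sname→sname2]: schema becomes (cost2, pid, sname2); tuples unchanged.
Joining Supplier and ρ_{cost→cost2, sname→sname2}(Supplier) on pid yields {(10, 10, Quin, 10, Quin), (10, 10, Quin, 38, Sam), (10, 10, Quin, 7, Yan), (10, 40, Quin, 10, Quin), (10, 40, Quin, 26, Cal), (10, 40, Quin, 33, Jo), (26, 40, Cal, 10, Quin), (26, 40, Cal, 26, Cal), (26, 40, Cal, 33, Jo), (33, 40, Jo, 10, Quin), (33, 40, Jo, 26, Cal), (33, 40, Jo, 33, Jo), (38, 10, Sam, 10, Quin), (38, 10, Sam, 38, Sam), (38, 10, Sam, 7, Yan), (7, 10, Yan, 10, Quin), (7, 10, Yan, 38, Sam), (7, 10, Yan, 7, Yan)}.
Filtering on cost > cost2 leaves {(10, 10, Quin, 7, Yan), (26, 40, Cal, 10, Quin), (33, 40, Jo, 10, Quin), (33, 40, Jo, 26, Cal), (38, 10, Sam, 10, Quin), (38, 10, Sam, 7, Yan)}.
Keep only column(s) sname, cost2: {(Cal, 10), (Jo, 10), (Jo, 26), (Quin, 7), (Sam, 10), (Sam, 7)}

{(Cal, 10), (Jo, 10), (Jo, 26), (Quin, 7), (Sam, 10), (Sam, 7)}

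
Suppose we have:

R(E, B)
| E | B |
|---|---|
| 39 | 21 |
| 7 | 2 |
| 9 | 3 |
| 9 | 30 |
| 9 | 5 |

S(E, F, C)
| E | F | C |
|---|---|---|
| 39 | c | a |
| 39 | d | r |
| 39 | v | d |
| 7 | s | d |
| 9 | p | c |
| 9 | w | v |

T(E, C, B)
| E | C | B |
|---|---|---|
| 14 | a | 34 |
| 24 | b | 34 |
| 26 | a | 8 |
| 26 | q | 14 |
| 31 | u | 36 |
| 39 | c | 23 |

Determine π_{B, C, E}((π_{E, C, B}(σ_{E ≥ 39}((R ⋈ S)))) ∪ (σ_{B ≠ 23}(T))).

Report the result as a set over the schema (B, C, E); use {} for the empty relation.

{(14, q, 26), (21, a, 39), (21, d, 39), (21, r, 39), (34, a, 14), (34, b, 24), (36, u, 31), (8, a, 26)}

Natural join on E: {(39, 21, c, a), (39, 21, d, r), (39, 21, v, d), (7, 2, s, d), (9, 3, p, c), (9, 3, w, v), (9, 30, p, c), (9, 30, w, v), (9, 5, p, c), (9, 5, w, v)}
Selection E ≥ 39: {(39, 21, c, a), (39, 21, d, r), (39, 21, v, d)}
Keep only column(s) E, C, B: {(39, a, 21), (39, d, 21), (39, r, 21)}
Selection B ≠ 23: {(14, a, 34), (24, b, 34), (26, a, 8), (26, q, 14), (31, u, 36)}
Set union of the two operands is {(14, a, 34), (24, b, 34), (26, a, 8), (26, q, 14), (31, u, 36), (39, a, 21), (39, d, 21), (39, r, 21)}.
Keep only column(s) B, C, E: {(14, q, 26), (21, a, 39), (21, d, 39), (21, r, 39), (34, a, 14), (34, b, 24), (36, u, 31), (8, a, 26)}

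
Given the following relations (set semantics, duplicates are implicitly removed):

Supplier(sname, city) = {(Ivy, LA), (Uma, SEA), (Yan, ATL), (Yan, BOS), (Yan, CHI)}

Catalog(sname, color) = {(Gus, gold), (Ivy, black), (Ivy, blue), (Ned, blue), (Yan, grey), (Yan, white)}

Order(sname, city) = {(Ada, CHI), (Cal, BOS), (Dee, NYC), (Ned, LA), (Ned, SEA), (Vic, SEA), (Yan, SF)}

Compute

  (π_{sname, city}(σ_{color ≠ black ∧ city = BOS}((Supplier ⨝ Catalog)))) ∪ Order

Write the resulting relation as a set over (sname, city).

Natural join on sname: {(Ivy, LA, black), (Ivy, LA, blue), (Yan, ATL, grey), (Yan, ATL, white), (Yan, BOS, grey), (Yan, BOS, white), (Yan, CHI, grey), (Yan, CHI, white)}
Apply σ_{color ≠ black ∧ city = BOS}; surviving tuples: {(Yan, BOS, grey), (Yan, BOS, white)}
Keep only column(s) sname, city (1 duplicate(s) eliminated): {(Yan, BOS)}
Set union of the two operands is {(Ada, CHI), (Cal, BOS), (Dee, NYC), (Ned, LA), (Ned, SEA), (Vic, SEA), (Yan, BOS), (Yan, SF)}.

{(Ada, CHI), (Cal, BOS), (Dee, NYC), (Ned, LA), (Ned, SEA), (Vic, SEA), (Yan, BOS), (Yan, SF)}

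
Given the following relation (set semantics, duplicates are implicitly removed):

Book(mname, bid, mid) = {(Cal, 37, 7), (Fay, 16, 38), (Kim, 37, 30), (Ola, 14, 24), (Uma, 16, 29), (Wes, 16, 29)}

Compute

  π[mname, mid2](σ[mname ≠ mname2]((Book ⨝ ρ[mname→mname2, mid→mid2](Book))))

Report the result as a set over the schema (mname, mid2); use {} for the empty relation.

{(Cal, 30), (Fay, 29), (Kim, 7), (Uma, 29), (Uma, 38), (Wes, 29), (Wes, 38)}

ρ[mname→mname2, mid→mid2]: schema becomes (mname2, bid, mid2); tuples unchanged.
Natural join on bid: {(Cal, 37, 7, Cal, 7), (Cal, 37, 7, Kim, 30), (Fay, 16, 38, Fay, 38), (Fay, 16, 38, Uma, 29), (Fay, 16, 38, Wes, 29), (Kim, 37, 30, Cal, 7), (Kim, 37, 30, Kim, 30), (Ola, 14, 24, Ola, 24), (Uma, 16, 29, Fay, 38), (Uma, 16, 29, Uma, 29), (Uma, 16, 29, Wes, 29), (Wes, 16, 29, Fay, 38), (Wes, 16, 29, Uma, 29), (Wes, 16, 29, Wes, 29)}
Filtering on mname ≠ mname2 leaves {(Cal, 37, 7, Kim, 30), (Fay, 16, 38, Uma, 29), (Fay, 16, 38, Wes, 29), (Kim, 37, 30, Cal, 7), (Uma, 16, 29, Fay, 38), (Uma, 16, 29, Wes, 29), (Wes, 16, 29, Fay, 38), (Wes, 16, 29, Uma, 29)}.
Keep only column(s) mname, mid2 (1 duplicate(s) eliminated): {(Cal, 30), (Fay, 29), (Kim, 7), (Uma, 29), (Uma, 38), (Wes, 29), (Wes, 38)}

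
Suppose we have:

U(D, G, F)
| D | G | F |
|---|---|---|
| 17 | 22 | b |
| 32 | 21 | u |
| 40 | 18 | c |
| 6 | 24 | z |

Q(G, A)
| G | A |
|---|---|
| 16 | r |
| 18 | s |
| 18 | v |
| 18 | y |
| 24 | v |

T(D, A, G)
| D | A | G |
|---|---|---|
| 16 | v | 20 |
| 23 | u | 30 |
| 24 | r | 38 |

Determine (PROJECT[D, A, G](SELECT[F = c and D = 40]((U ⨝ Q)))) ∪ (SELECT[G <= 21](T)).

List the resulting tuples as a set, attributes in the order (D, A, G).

{(16, v, 20), (40, s, 18), (40, v, 18), (40, y, 18)}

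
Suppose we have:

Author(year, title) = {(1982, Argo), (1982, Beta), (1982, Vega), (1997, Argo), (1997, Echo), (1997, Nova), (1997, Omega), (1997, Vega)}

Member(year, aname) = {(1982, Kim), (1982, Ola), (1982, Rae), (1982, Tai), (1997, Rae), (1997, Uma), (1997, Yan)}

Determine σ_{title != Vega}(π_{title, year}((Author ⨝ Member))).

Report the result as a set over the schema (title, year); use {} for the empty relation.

Natural join on year: {(1982, Argo, Kim), (1982, Argo, Ola), (1982, Argo, Rae), (1982, Argo, Tai), (1982, Beta, Kim), (1982, Beta, Ola), (1982, Beta, Rae), (1982, Beta, Tai), (1982, Vega, Kim), (1982, Vega, Ola), (1982, Vega, Rae), (1982, Vega, Tai), (1997, Argo, Rae), (1997, Argo, Uma), (1997, Argo, Yan), (1997, Echo, Rae), (1997, Echo, Uma), (1997, Echo, Yan), (1997, Nova, Rae), (1997, Nova, Uma), (1997, Nova, Yan), (1997, Omega, Rae), (1997, Omega, Uma), (1997, Omega, Yan), (1997, Vega, Rae), (1997, Vega, Uma), (1997, Vega, Yan)}
π_{title, year} gives {(Argo, 1982), (Argo, 1997), (Beta, 1982), (Echo, 1997), (Nova, 1997), (Omega, 1997), (Vega, 1982), (Vega, 1997)} (19 duplicate(s) eliminated).
Apply σ_{title != Vega}; surviving tuples: {(Argo, 1982), (Argo, 1997), (Beta, 1982), (Echo, 1997), (Nova, 1997), (Omega, 1997)}

{(Argo, 1982), (Argo, 1997), (Beta, 1982), (Echo, 1997), (Nova, 1997), (Omega, 1997)}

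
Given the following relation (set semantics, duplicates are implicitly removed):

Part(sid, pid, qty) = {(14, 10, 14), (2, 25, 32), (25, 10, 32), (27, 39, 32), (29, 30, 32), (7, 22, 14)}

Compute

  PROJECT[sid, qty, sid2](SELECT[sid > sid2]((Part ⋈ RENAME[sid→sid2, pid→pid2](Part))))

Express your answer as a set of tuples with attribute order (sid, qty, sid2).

{(14, 14, 7), (25, 32, 2), (27, 32, 2), (27, 32, 25), (29, 32, 2), (29, 32, 25), (29, 32, 27)}

ρ[sid→sid2, pid→pid2]: schema becomes (sid2, pid2, qty); tuples unchanged.
Natural join on qty: {(14, 10, 14, 14, 10), (14, 10, 14, 7, 22), (2, 25, 32, 2, 25), (2, 25, 32, 25, 10), (2, 25, 32, 27, 39), (2, 25, 32, 29, 30), (25, 10, 32, 2, 25), (25, 10, 32, 25, 10), (25, 10, 32, 27, 39), (25, 10, 32, 29, 30), (27, 39, 32, 2, 25), (27, 39, 32, 25, 10), (27, 39, 32, 27, 39), (27, 39, 32, 29, 30), (29, 30, 32, 2, 25), (29, 30, 32, 25, 10), (29, 30, 32, 27, 39), (29, 30, 32, 29, 30), (7, 22, 14, 14, 10), (7, 22, 14, 7, 22)}
Selection sid > sid2: {(14, 10, 14, 7, 22), (25, 10, 32, 2, 25), (27, 39, 32, 2, 25), (27, 39, 32, 25, 10), (29, 30, 32, 2, 25), (29, 30, 32, 25, 10), (29, 30, 32, 27, 39)}
Keep only column(s) sid, qty, sid2: {(14, 14, 7), (25, 32, 2), (27, 32, 2), (27, 32, 25), (29, 32, 2), (29, 32, 25), (29, 32, 27)}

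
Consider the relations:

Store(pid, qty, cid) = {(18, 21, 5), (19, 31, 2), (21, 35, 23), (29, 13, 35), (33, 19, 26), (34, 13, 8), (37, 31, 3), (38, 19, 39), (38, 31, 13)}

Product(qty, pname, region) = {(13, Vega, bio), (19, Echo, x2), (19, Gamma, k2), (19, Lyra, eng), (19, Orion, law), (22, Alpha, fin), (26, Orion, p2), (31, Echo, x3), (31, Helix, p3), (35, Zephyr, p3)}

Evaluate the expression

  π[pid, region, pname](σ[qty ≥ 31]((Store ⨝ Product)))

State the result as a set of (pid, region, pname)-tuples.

Store ⋈ Product (natural join on qty): {(19, 31, 2, Echo, x3), (19, 31, 2, Helix, p3), (21, 35, 23, Zephyr, p3), (29, 13, 35, Vega, bio), (33, 19, 26, Echo, x2), (33, 19, 26, Gamma, k2), (33, 19, 26, Lyra, eng), (33, 19, 26, Orion, law), (34, 13, 8, Vega, bio), (37, 31, 3, Echo, x3), (37, 31, 3, Helix, p3), (38, 19, 39, Echo, x2), (38, 19, 39, Gamma, k2), (38, 19, 39, Lyra, eng), (38, 19, 39, Orion, law), (38, 31, 13, Echo, x3), (38, 31, 13, Helix, p3)}
Filtering on qty ≥ 31 leaves {(19, 31, 2, Echo, x3), (19, 31, 2, Helix, p3), (21, 35, 23, Zephyr, p3), (37, 31, 3, Echo, x3), (37, 31, 3, Helix, p3), (38, 31, 13, Echo, x3), (38, 31, 13, Helix, p3)}.
Keep only column(s) pid, region, pname: {(19, p3, Helix), (19, x3, Echo), (21, p3, Zephyr), (37, p3, Helix), (37, x3, Echo), (38, p3, Helix), (38, x3, Echo)}

{(19, p3, Helix), (19, x3, Echo), (21, p3, Zephyr), (37, p3, Helix), (37, x3, Echo), (38, p3, Helix), (38, x3, Echo)}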